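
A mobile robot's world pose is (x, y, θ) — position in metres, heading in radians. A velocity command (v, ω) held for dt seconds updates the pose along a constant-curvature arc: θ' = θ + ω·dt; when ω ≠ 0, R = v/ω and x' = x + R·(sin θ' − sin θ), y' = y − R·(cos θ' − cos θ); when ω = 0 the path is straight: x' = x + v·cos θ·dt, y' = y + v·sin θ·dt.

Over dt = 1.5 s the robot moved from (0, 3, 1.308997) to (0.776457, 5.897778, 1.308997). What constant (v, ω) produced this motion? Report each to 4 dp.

v = 2.0000, ω = 0.0000

Δθ = 1.308997 − 1.308997 = 0.000000
ω = Δθ/dt = 0.000000/1.5 = 0.0000
ω = 0 → v = (Δx·cos θ + Δy·sin θ)/dt = 2.0000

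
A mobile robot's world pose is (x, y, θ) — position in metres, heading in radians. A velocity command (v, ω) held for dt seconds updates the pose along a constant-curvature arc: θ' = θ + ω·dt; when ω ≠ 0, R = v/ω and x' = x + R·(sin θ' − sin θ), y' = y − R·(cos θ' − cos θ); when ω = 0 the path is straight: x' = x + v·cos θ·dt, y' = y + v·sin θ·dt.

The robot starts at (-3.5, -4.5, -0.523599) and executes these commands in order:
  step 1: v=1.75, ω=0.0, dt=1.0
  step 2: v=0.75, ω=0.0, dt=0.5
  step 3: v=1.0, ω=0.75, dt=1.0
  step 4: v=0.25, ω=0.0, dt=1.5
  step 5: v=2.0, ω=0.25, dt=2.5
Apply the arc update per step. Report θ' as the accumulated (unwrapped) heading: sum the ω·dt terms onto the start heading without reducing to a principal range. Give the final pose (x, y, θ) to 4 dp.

step 1: θ'=-0.5236 (straight) → pose (-1.9845, -5.3750, -0.5236)
step 2: θ'=-0.5236 (straight) → pose (-1.6597, -5.5625, -0.5236)
step 3: θ'=0.2264 (R=1.3333) → pose (-0.6937, -5.7071, 0.2264)
step 4: θ'=0.2264 (straight) → pose (-0.3283, -5.6229, 0.2264)
step 5: θ'=0.8514 (R=8.0000) → pose (3.8936, -3.0985, 0.8514)

(3.8936, -3.0985, 0.8514)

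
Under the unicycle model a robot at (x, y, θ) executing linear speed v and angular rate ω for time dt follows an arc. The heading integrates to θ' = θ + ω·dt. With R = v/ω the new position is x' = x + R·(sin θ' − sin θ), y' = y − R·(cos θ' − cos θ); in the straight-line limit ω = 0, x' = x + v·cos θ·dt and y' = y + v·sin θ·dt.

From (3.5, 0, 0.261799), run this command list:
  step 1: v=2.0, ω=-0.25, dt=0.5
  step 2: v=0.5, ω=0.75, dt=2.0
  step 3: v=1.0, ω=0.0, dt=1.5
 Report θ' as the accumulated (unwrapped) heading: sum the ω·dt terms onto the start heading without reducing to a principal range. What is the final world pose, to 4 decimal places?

(4.9549, 2.3990, 1.6368)

step 1: θ'=0.1368 (R=-8.0000) → pose (4.4796, 0.1979, 0.1368)
step 2: θ'=1.6368 (R=0.6667) → pose (5.0539, 0.9023, 1.6368)
step 3: θ'=1.6368 (straight) → pose (4.9549, 2.3990, 1.6368)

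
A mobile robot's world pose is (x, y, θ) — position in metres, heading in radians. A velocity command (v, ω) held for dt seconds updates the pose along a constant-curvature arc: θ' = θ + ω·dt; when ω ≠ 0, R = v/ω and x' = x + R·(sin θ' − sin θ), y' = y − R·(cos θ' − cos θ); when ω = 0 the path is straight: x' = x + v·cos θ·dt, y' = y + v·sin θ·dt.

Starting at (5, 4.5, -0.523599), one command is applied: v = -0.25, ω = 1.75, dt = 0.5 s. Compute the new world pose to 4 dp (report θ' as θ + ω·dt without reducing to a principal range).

(4.8794, 4.5104, 0.3514)

θ' = -0.5236 + 1.75·0.5 = 0.3514
R = v/ω = -0.25/1.75 = -0.1429
x' = 5 + -0.1429·(sin 0.3514 − sin -0.5236) = 4.8794
y' = 4.5 − -0.1429·(cos 0.3514 − cos -0.5236) = 4.5104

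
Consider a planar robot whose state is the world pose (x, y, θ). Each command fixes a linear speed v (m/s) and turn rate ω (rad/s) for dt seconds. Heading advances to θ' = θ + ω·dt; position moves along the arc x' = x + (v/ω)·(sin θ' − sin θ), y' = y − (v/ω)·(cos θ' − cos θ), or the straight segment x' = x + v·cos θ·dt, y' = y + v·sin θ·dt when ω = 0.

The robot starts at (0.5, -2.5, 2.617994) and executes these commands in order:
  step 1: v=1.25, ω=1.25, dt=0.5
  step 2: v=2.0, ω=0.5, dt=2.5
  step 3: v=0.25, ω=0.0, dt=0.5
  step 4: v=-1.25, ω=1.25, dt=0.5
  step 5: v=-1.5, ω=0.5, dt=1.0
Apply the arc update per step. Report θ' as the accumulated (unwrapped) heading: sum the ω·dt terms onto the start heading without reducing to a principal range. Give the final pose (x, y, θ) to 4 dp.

(-4.5898, -3.8132, 5.6180)

step 1: θ'=3.2430 (R=1.0000) → pose (-0.1012, -2.3712, 3.2430)
step 2: θ'=4.4930 (R=4.0000) → pose (-3.6004, -5.4801, 4.4930)
step 3: θ'=4.4930 (straight) → pose (-3.6276, -5.6021, 4.4930)
step 4: θ'=5.1180 (R=-1.0000) → pose (-3.6848, -4.9898, 5.1180)
step 5: θ'=5.6180 (R=-3.0000) → pose (-4.5898, -3.8132, 5.6180)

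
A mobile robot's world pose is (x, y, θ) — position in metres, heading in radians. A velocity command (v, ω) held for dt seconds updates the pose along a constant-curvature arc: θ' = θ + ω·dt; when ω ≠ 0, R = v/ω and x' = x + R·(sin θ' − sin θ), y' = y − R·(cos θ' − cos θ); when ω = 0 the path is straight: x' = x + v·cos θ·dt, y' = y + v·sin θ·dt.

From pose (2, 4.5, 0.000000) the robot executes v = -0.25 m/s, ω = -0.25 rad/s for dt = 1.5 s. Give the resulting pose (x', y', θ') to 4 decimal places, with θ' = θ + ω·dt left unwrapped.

(1.6337, 4.5695, -0.3750)

θ' = 0.0000 + -0.25·1.5 = -0.3750
R = v/ω = -0.25/-0.25 = 1.0000
x' = 2 + 1.0000·(sin -0.3750 − sin 0.0000) = 1.6337
y' = 4.5 − 1.0000·(cos -0.3750 − cos 0.0000) = 4.5695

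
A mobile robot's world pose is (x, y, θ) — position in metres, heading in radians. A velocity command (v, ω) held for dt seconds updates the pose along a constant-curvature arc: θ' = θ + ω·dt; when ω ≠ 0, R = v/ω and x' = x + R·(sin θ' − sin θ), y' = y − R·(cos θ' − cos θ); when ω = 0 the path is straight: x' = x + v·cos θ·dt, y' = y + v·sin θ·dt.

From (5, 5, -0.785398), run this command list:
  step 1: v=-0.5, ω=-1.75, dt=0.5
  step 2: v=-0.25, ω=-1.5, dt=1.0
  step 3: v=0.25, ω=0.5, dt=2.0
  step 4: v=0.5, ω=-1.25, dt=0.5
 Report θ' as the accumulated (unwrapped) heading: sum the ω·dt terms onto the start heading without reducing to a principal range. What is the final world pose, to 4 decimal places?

(4.4686, 5.0049, -2.7854)

step 1: θ'=-1.6604 (R=0.2857) → pose (4.9175, 5.2276, -1.6604)
step 2: θ'=-3.1604 (R=0.1667) → pose (5.0866, 5.3793, -3.1604)
step 3: θ'=-2.1604 (R=0.5000) → pose (4.6616, 5.1574, -2.1604)
step 4: θ'=-2.7854 (R=-0.4000) → pose (4.4686, 5.0049, -2.7854)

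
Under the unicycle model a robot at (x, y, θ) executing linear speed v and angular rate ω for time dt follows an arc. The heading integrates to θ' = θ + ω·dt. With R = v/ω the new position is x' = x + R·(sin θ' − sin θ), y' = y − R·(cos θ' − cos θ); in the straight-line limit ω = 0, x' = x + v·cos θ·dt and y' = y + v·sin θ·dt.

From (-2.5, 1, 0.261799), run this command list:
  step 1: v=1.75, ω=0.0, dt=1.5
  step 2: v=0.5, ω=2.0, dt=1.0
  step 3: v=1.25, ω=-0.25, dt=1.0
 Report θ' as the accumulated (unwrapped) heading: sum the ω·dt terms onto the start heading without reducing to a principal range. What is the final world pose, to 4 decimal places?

step 1: θ'=0.2618 (straight) → pose (0.0356, 1.6794, 0.2618)
step 2: θ'=2.2618 (R=0.2500) → pose (0.1635, 2.0802, 2.2618)
step 3: θ'=2.0118 (R=-5.0000) → pose (-0.5051, 3.1325, 2.0118)

(-0.5051, 3.1325, 2.0118)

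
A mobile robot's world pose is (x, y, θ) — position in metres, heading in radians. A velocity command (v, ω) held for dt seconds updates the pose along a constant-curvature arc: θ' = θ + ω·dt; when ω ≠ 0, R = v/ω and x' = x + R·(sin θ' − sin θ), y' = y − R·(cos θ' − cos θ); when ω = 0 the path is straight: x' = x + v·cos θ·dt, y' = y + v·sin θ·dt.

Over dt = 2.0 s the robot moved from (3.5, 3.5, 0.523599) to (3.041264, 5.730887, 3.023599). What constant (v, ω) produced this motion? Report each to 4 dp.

Δθ = 3.023599 − 0.523599 = 2.500000
ω = Δθ/dt = 2.500000/2.0 = 1.2500
R = −Δy/(cos θ' − cos θ) = 1.2000
v = R·ω = 1.2000·1.2500 = 1.5000

v = 1.5000, ω = 1.2500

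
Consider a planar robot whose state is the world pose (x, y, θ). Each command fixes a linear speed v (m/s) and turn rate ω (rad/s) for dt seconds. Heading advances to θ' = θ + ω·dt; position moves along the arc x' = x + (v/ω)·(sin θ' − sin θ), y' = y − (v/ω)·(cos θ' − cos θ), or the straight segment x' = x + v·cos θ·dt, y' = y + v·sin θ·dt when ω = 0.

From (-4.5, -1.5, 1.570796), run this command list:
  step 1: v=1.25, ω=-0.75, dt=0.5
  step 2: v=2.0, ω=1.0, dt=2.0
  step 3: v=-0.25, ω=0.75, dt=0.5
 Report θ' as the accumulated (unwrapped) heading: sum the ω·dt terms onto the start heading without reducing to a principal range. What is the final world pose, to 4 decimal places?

step 1: θ'=1.1958 (R=-1.6667) → pose (-4.3842, -0.8895, 1.1958)
step 2: θ'=3.1958 (R=2.0000) → pose (-6.3535, 1.8401, 3.1958)
step 3: θ'=3.5708 (R=-0.3333) → pose (-6.2329, 1.8698, 3.5708)

(-6.2329, 1.8698, 3.5708)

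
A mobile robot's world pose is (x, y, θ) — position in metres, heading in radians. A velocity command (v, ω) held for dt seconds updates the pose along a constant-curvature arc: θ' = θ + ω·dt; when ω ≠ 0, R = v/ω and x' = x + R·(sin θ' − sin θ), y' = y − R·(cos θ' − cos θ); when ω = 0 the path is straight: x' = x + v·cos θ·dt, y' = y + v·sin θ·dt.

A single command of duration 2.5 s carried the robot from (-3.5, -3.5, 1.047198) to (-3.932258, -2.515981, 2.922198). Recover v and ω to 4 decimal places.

Δθ = 2.922198 − 1.047198 = 1.875000
ω = Δθ/dt = 1.875000/2.5 = 0.7500
R = −Δy/(cos θ' − cos θ) = 0.6667
v = R·ω = 0.6667·0.7500 = 0.5000

v = 0.5000, ω = 0.7500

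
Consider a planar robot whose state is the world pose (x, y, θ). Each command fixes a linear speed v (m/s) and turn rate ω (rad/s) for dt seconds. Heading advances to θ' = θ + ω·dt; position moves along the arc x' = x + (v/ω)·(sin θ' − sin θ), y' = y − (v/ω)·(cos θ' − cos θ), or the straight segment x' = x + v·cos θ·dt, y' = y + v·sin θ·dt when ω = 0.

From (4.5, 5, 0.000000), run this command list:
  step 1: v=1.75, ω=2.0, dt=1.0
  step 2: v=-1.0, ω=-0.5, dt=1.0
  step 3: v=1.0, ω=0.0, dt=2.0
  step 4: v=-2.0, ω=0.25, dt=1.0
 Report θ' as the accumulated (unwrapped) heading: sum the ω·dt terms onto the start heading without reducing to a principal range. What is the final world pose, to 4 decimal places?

step 1: θ'=2.0000 (R=0.8750) → pose (5.2956, 6.2391, 2.0000)
step 2: θ'=1.5000 (R=2.0000) → pose (5.4720, 5.2654, 1.5000)
step 3: θ'=1.5000 (straight) → pose (5.6135, 7.2604, 1.5000)
step 4: θ'=1.7500 (R=-8.0000) → pose (5.7216, 5.2685, 1.7500)

(5.7216, 5.2685, 1.7500)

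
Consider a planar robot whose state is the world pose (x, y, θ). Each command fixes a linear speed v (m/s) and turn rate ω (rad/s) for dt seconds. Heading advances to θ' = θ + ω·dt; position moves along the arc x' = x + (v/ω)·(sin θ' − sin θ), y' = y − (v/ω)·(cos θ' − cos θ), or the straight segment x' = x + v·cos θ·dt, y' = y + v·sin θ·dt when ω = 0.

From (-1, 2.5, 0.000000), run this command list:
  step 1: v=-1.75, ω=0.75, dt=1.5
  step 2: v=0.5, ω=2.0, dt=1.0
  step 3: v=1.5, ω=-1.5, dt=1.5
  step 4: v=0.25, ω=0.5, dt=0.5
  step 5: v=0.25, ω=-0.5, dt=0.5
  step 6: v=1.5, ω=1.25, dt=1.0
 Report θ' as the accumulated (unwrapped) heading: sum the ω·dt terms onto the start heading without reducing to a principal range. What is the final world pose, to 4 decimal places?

(-3.8436, 4.7819, 2.1250)

step 1: θ'=1.1250 (R=-2.3333) → pose (-3.1053, 1.1727, 1.1250)
step 2: θ'=3.1250 (R=0.2500) → pose (-3.3267, 1.5305, 3.1250)
step 3: θ'=0.8750 (R=-1.0000) → pose (-4.0777, 3.1714, 0.8750)
step 4: θ'=1.1250 (R=0.5000) → pose (-4.0103, 3.2763, 1.1250)
step 5: θ'=0.8750 (R=-0.5000) → pose (-3.9429, 3.3812, 0.8750)
step 6: θ'=2.1250 (R=1.2000) → pose (-3.8436, 4.7819, 2.1250)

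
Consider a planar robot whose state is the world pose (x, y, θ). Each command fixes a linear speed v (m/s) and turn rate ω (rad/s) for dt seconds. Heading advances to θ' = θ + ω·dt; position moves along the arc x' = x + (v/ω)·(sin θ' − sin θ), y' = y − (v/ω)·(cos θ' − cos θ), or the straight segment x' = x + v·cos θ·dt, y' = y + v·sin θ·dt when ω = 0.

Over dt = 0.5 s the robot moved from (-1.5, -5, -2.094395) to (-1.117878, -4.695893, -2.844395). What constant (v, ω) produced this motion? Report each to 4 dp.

Δθ = -2.844395 − -2.094395 = -0.750000
ω = Δθ/dt = -0.750000/0.5 = -1.5000
R = Δx/(sin θ' − sin θ) = 0.6667
v = R·ω = 0.6667·-1.5000 = -1.0000

v = -1.0000, ω = -1.5000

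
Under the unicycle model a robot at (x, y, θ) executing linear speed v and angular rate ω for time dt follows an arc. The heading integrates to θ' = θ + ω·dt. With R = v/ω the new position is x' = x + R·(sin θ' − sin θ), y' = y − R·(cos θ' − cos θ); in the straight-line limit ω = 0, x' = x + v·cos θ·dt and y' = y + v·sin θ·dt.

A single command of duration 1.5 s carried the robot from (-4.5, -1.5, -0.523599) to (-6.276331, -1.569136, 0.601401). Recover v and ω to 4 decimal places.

Δθ = 0.601401 − -0.523599 = 1.125000
ω = Δθ/dt = 1.125000/1.5 = 0.7500
R = Δx/(sin θ' − sin θ) = -1.6667
v = R·ω = -1.6667·0.7500 = -1.2500

v = -1.2500, ω = 0.7500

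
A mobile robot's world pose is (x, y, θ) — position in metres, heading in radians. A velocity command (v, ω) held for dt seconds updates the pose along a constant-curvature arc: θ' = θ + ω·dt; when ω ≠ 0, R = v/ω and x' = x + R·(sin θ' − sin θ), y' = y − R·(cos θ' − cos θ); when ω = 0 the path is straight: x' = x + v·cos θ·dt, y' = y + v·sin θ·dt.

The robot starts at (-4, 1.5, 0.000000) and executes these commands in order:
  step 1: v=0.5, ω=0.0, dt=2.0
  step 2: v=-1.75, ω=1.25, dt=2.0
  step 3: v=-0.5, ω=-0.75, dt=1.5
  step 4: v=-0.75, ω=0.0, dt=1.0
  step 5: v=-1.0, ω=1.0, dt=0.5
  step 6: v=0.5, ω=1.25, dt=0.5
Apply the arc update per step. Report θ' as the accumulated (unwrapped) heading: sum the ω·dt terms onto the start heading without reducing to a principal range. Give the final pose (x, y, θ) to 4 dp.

step 1: θ'=0.0000 (straight) → pose (-3.0000, 1.5000, 0.0000)
step 2: θ'=2.5000 (R=-1.4000) → pose (-3.8379, -1.0216, 2.5000)
step 3: θ'=1.3750 (R=0.6667) → pose (-3.5829, -1.6854, 1.3750)
step 4: θ'=1.3750 (straight) → pose (-3.7288, -2.4211, 1.3750)
step 5: θ'=1.8750 (R=-1.0000) → pose (-3.7020, -2.9151, 1.8750)
step 6: θ'=2.5000 (R=0.4000) → pose (-3.8443, -2.7145, 2.5000)

(-3.8443, -2.7145, 2.5000)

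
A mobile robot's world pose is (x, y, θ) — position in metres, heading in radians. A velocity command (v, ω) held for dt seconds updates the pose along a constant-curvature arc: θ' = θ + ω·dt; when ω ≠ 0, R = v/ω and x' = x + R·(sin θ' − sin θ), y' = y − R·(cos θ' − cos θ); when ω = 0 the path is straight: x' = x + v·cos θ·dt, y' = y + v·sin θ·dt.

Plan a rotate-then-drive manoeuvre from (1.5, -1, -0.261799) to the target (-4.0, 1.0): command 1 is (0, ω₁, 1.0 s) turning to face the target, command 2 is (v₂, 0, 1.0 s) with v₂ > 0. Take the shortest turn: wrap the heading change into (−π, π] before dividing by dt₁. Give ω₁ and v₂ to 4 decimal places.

heading to target = atan2(1−-1, -4−1.5) = 2.7928
Δθ = wrap(2.7928 − -0.2618) = 3.0546; ω₁ = Δθ/dt₁ = 3.0546
distance = √((-4−1.5)² + (1−-1)²) = 5.8523; v₂ = distance/dt₂ = 5.8523

ω₁ = 3.0546, v₂ = 5.8523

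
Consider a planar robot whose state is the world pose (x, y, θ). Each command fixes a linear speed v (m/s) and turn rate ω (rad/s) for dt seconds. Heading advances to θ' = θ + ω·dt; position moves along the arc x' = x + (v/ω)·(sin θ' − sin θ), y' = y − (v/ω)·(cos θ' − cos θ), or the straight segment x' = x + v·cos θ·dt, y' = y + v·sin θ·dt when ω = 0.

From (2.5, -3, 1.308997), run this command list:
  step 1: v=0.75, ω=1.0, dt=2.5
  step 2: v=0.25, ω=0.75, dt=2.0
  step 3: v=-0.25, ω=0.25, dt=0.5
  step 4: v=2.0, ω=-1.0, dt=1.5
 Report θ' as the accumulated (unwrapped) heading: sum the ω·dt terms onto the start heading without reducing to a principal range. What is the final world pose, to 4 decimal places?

(1.0880, -5.2926, 3.9340)

step 1: θ'=3.8090 (R=0.7500) → pose (1.3113, -2.2168, 3.8090)
step 2: θ'=5.3090 (R=0.3333) → pose (1.2419, -2.6659, 5.3090)
step 3: θ'=5.4340 (R=-1.0000) → pose (1.1654, -2.5671, 5.4340)
step 4: θ'=3.9340 (R=-2.0000) → pose (1.0880, -5.2926, 3.9340)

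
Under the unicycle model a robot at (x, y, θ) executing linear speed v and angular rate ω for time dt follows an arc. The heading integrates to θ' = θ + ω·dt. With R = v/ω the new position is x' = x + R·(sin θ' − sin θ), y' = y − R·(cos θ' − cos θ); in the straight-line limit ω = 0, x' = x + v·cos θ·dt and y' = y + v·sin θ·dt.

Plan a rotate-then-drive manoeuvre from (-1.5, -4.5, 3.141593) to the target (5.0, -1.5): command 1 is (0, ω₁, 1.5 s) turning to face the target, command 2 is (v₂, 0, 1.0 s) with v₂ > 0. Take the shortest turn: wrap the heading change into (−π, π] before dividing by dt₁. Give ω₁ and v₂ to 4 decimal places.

ω₁ = -1.8061, v₂ = 7.1589

heading to target = atan2(-1.5−-4.5, 5−-1.5) = 0.4324
Δθ = wrap(0.4324 − 3.1416) = -2.7092; ω₁ = Δθ/dt₁ = -1.8061
distance = √((5−-1.5)² + (-1.5−-4.5)²) = 7.1589; v₂ = distance/dt₂ = 7.1589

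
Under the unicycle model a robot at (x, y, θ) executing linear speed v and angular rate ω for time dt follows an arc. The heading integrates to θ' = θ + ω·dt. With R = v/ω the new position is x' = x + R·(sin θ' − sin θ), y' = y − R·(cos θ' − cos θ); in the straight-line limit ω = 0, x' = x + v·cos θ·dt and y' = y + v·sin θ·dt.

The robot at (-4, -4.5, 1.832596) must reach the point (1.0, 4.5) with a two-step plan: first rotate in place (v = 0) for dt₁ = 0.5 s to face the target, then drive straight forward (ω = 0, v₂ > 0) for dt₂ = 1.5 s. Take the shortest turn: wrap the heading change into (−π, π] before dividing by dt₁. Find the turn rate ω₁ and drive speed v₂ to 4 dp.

heading to target = atan2(4.5−-4.5, 1−-4) = 1.0637
Δθ = wrap(1.0637 − 1.8326) = -0.7689; ω₁ = Δθ/dt₁ = -1.5378
distance = √((1−-4)² + (4.5−-4.5)²) = 10.2956; v₂ = distance/dt₂ = 6.8638

ω₁ = -1.5378, v₂ = 6.8638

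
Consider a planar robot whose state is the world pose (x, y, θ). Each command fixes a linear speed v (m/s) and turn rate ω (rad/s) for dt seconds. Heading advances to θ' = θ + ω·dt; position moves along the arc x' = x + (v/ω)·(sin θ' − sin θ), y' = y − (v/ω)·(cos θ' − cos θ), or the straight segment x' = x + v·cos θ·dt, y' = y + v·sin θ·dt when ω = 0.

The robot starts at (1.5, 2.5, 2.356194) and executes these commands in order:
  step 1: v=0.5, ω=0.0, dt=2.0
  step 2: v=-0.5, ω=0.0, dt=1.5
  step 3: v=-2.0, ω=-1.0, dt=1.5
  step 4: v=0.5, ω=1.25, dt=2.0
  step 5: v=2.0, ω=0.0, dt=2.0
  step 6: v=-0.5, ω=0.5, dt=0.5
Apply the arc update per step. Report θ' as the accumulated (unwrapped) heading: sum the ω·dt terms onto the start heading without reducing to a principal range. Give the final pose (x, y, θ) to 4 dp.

(-2.6407, -0.1639, 3.6062)

step 1: θ'=2.3562 (straight) → pose (0.7929, 3.2071, 2.3562)
step 2: θ'=2.3562 (straight) → pose (1.3232, 2.6768, 2.3562)
step 3: θ'=0.8562 (R=2.0000) → pose (1.4197, -0.0481, 0.8562)
step 4: θ'=3.3562 (R=0.4000) → pose (1.0324, 0.6049, 3.3562)
step 5: θ'=3.3562 (straight) → pose (-2.8759, -0.2470, 3.3562)
step 6: θ'=3.6062 (R=-1.0000) → pose (-2.6407, -0.1639, 3.6062)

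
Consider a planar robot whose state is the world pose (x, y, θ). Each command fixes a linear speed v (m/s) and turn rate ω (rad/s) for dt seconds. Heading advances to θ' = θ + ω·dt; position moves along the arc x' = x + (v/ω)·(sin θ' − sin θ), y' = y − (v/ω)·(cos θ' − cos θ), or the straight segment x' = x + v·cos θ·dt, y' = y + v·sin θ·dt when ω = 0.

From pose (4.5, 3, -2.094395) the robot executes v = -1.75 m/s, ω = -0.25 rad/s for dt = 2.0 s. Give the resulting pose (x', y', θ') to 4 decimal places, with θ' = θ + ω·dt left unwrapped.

θ' = -2.0944 + -0.25·2.0 = -2.5944
R = v/ω = -1.75/-0.25 = 7.0000
x' = 4.5 + 7.0000·(sin -2.5944 − sin -2.0944) = 6.9201
y' = 3 − 7.0000·(cos -2.5944 − cos -2.0944) = 5.4779

(6.9201, 5.4779, -2.5944)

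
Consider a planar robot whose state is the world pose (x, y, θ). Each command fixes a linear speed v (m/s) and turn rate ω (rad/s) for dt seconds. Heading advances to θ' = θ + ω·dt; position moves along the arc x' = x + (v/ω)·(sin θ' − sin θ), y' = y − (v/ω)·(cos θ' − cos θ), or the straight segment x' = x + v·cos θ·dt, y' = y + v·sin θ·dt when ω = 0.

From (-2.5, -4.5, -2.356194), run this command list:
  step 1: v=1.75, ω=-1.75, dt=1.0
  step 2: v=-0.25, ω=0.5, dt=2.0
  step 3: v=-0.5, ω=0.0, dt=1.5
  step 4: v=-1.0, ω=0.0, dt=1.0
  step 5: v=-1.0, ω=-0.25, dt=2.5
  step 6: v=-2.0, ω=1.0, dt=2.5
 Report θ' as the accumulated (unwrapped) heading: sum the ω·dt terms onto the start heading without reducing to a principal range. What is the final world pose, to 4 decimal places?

(3.5121, -2.8598, -1.2312)

step 1: θ'=-4.1062 (R=-1.0000) → pose (-4.0289, -4.3626, -4.1062)
step 2: θ'=-3.1062 (R=-0.5000) → pose (-3.6003, -4.5775, -3.1062)
step 3: θ'=-3.1062 (straight) → pose (-2.8508, -4.5509, -3.1062)
step 4: θ'=-3.1062 (straight) → pose (-1.8514, -4.5155, -3.1062)
step 5: θ'=-3.7312 (R=4.0000) → pose (0.5143, -5.1884, -3.7312)
step 6: θ'=-1.2312 (R=-2.0000) → pose (3.5121, -2.8598, -1.2312)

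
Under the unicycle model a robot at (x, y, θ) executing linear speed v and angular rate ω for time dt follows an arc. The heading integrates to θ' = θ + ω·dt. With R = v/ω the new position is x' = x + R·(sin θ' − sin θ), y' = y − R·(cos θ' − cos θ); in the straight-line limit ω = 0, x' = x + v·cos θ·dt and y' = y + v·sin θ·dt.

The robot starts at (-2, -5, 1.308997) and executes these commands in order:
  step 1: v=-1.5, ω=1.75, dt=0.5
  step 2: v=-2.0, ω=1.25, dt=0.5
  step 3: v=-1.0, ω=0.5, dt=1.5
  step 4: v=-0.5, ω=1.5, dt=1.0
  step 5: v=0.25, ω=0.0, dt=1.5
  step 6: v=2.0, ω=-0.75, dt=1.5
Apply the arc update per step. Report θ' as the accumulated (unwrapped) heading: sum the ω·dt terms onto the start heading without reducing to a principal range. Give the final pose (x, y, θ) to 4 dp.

step 1: θ'=2.1840 (R=-0.8571) → pose (-1.8730, -5.7151, 2.1840)
step 2: θ'=2.8090 (R=-1.6000) → pose (-1.0869, -6.3067, 2.8090)
step 3: θ'=3.5590 (R=-2.0000) → pose (0.3768, -6.2445, 3.5590)
step 4: θ'=5.0590 (R=-0.3333) → pose (0.5552, -5.8266, 5.0590)
step 5: θ'=5.0590 (straight) → pose (0.6826, -6.1793, 5.0590)
step 6: θ'=3.9340 (R=-2.6667) → pose (0.0733, -8.9575, 3.9340)

(0.0733, -8.9575, 3.9340)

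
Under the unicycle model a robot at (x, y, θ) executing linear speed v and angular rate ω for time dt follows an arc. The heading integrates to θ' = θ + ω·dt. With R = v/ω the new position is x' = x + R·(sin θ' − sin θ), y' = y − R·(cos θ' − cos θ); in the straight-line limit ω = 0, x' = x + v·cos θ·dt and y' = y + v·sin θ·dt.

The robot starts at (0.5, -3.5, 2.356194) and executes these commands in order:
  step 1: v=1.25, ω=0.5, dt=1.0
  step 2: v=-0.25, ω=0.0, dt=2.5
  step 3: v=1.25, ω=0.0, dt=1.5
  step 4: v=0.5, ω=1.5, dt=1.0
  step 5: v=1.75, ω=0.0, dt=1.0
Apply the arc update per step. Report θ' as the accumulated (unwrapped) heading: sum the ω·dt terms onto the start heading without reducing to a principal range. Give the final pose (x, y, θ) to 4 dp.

step 1: θ'=2.8562 (R=2.5000) → pose (-0.5639, -2.8689, 2.8562)
step 2: θ'=2.8562 (straight) → pose (0.0358, -3.0449, 2.8562)
step 3: θ'=2.8562 (straight) → pose (-1.7634, -2.5170, 2.8562)
step 4: θ'=4.3562 (R=0.3333) → pose (-2.1696, -2.7206, 4.3562)
step 5: θ'=4.3562 (straight) → pose (-2.7799, -4.3607, 4.3562)

(-2.7799, -4.3607, 4.3562)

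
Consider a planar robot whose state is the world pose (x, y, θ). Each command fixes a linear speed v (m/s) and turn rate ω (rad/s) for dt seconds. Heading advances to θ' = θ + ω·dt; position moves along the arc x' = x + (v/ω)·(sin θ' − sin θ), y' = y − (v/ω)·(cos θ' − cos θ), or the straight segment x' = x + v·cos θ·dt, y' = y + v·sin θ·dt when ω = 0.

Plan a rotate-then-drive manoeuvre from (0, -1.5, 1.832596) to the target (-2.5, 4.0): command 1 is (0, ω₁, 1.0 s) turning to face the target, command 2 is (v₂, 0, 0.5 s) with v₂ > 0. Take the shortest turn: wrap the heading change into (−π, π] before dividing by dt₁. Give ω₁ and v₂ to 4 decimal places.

heading to target = atan2(4−-1.5, -2.5−0) = 1.9974
Δθ = wrap(1.9974 − 1.8326) = 0.1648; ω₁ = Δθ/dt₁ = 0.1648
distance = √((-2.5−0)² + (4−-1.5)²) = 6.0415; v₂ = distance/dt₂ = 12.0830

ω₁ = 0.1648, v₂ = 12.0830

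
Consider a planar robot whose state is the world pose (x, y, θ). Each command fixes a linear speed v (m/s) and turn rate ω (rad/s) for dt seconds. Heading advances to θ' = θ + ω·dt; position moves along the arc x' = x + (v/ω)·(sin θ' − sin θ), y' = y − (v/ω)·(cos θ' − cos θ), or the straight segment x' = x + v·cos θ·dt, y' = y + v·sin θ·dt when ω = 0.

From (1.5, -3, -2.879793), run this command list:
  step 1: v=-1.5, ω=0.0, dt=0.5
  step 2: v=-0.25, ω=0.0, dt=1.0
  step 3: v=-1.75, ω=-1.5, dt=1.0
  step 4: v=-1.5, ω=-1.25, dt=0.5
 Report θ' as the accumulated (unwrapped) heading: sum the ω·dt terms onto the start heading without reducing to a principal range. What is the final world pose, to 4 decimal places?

step 1: θ'=-2.8798 (straight) → pose (2.2244, -2.8059, -2.8798)
step 2: θ'=-2.8798 (straight) → pose (2.4659, -2.7412, -2.8798)
step 3: θ'=-4.3798 (R=1.1667) → pose (3.8706, -3.4872, -4.3798)
step 4: θ'=-5.0048 (R=1.2000) → pose (3.8854, -4.2249, -5.0048)

(3.8854, -4.2249, -5.0048)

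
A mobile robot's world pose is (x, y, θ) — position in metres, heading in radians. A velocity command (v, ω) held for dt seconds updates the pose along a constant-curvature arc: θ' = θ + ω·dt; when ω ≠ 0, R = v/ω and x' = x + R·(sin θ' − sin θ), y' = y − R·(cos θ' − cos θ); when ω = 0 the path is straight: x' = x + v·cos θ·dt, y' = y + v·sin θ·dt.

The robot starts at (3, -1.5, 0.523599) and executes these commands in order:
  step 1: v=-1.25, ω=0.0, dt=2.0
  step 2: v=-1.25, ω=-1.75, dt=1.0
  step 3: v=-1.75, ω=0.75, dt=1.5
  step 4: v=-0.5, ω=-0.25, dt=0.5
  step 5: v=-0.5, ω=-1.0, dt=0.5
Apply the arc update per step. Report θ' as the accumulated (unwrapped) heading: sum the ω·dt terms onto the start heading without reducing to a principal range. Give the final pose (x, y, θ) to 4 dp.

(-2.6210, -0.6848, -0.7264)

step 1: θ'=0.5236 (straight) → pose (0.8349, -2.7500, 0.5236)
step 2: θ'=-1.2264 (R=0.7143) → pose (-0.1945, -2.3726, -1.2264)
step 3: θ'=-0.1014 (R=-2.3333) → pose (-2.1547, -0.8390, -0.1014)
step 4: θ'=-0.2264 (R=2.0000) → pose (-2.4012, -0.7983, -0.2264)
step 5: θ'=-0.7264 (R=0.5000) → pose (-2.6210, -0.6848, -0.7264)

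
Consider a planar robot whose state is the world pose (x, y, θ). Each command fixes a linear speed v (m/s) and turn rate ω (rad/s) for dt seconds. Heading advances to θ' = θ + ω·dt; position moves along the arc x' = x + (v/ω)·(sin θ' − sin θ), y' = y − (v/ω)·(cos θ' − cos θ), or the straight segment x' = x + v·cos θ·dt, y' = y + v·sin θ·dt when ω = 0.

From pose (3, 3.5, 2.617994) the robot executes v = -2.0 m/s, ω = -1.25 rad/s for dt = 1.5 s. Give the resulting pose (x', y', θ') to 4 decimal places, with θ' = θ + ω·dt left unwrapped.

θ' = 2.6180 + -1.25·1.5 = 0.7430
R = v/ω = -2.0/-1.25 = 1.6000
x' = 3 + 1.6000·(sin 0.7430 − sin 2.6180) = 3.2824
y' = 3.5 − 1.6000·(cos 0.7430 − cos 2.6180) = 0.9360

(3.2824, 0.9360, 0.7430)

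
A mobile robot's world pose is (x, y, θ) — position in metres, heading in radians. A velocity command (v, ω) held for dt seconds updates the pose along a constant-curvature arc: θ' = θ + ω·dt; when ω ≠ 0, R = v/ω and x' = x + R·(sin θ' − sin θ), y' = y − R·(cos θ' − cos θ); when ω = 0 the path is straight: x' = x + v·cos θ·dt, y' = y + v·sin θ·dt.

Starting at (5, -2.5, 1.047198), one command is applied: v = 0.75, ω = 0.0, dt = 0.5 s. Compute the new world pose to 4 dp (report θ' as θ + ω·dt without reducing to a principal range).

θ' = 1.0472 + 0.0·0.5 = 1.0472
ω = 0 → straight: x' = 5 + 0.75·cos(1.0472)·0.5 = 5.1875
y' = -2.5 + 0.75·sin(1.0472)·0.5 = -2.1752

(5.1875, -2.1752, 1.0472)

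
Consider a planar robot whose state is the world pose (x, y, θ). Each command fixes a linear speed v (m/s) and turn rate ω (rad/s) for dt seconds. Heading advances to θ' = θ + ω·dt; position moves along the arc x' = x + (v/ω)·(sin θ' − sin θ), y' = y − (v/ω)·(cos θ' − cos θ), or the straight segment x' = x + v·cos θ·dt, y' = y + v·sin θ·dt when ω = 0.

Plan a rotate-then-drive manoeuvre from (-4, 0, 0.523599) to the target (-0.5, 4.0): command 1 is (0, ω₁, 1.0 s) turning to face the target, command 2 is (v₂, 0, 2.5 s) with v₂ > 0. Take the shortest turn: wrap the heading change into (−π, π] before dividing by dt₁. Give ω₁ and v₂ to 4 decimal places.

heading to target = atan2(4−0, -0.5−-4) = 0.8520
Δθ = wrap(0.8520 − 0.5236) = 0.3284; ω₁ = Δθ/dt₁ = 0.3284
distance = √((-0.5−-4)² + (4−0)²) = 5.3151; v₂ = distance/dt₂ = 2.1260

ω₁ = 0.3284, v₂ = 2.1260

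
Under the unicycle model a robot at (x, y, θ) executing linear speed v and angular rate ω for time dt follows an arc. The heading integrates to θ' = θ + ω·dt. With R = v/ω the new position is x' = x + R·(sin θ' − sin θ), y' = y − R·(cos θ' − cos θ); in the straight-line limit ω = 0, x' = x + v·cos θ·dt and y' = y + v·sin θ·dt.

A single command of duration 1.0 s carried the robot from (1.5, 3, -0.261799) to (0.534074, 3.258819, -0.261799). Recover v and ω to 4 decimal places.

Δθ = -0.261799 − -0.261799 = 0.000000
ω = Δθ/dt = 0.000000/1.0 = 0.0000
ω = 0 → v = (Δx·cos θ + Δy·sin θ)/dt = -1.0000

v = -1.0000, ω = 0.0000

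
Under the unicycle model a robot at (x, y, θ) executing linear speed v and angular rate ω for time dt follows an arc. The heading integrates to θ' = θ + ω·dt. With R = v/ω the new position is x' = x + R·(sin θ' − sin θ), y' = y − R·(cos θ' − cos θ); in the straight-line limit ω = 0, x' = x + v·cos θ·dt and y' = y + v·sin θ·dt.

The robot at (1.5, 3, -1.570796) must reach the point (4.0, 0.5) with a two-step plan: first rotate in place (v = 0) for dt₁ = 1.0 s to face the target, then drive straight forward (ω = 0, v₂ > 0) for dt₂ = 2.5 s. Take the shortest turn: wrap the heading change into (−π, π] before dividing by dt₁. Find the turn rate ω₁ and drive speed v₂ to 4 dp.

ω₁ = 0.7854, v₂ = 1.4142

heading to target = atan2(0.5−3, 4−1.5) = -0.7854
Δθ = wrap(-0.7854 − -1.5708) = 0.7854; ω₁ = Δθ/dt₁ = 0.7854
distance = √((4−1.5)² + (0.5−3)²) = 3.5355; v₂ = distance/dt₂ = 1.4142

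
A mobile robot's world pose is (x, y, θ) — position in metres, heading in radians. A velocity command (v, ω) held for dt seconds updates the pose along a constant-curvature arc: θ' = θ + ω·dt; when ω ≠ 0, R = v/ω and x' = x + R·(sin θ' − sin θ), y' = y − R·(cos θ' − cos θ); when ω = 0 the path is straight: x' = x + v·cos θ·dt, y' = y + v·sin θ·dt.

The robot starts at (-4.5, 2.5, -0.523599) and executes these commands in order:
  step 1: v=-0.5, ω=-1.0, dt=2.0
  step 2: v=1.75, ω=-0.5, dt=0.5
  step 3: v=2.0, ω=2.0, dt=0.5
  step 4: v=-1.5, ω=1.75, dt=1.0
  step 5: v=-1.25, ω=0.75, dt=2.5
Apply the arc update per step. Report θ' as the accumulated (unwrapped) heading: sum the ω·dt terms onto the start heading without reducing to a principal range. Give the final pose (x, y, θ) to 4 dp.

(-8.3884, 1.0977, 1.8514)

step 1: θ'=-2.5236 (R=0.5000) → pose (-4.5397, 3.3405, -2.5236)
step 2: θ'=-2.7736 (R=-3.5000) → pose (-5.3085, 2.9275, -2.7736)
step 3: θ'=-1.7736 (R=1.0000) → pose (-5.9283, 2.1959, -1.7736)
step 4: θ'=-0.0236 (R=-0.8571) → pose (-6.7476, 3.2254, -0.0236)
step 5: θ'=1.8514 (R=-1.6667) → pose (-8.3884, 1.0977, 1.8514)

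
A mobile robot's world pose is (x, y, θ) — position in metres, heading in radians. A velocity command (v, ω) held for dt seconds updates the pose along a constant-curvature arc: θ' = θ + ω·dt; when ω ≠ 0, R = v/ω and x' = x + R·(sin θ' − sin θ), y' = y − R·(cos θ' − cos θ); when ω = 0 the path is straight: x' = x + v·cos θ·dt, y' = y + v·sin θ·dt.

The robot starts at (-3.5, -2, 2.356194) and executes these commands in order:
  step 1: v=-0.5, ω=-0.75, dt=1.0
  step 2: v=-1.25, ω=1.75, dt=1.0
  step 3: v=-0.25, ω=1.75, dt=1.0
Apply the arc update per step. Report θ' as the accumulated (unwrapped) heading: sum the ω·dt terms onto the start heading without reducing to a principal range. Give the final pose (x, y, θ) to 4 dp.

(-2.3377, -2.9260, 5.1062)

step 1: θ'=1.6062 (R=0.6667) → pose (-3.3052, -2.4478, 1.6062)
step 2: θ'=3.3562 (R=-0.7143) → pose (-2.4392, -3.1204, 3.3562)
step 3: θ'=5.1062 (R=-0.1429) → pose (-2.3377, -2.9260, 5.1062)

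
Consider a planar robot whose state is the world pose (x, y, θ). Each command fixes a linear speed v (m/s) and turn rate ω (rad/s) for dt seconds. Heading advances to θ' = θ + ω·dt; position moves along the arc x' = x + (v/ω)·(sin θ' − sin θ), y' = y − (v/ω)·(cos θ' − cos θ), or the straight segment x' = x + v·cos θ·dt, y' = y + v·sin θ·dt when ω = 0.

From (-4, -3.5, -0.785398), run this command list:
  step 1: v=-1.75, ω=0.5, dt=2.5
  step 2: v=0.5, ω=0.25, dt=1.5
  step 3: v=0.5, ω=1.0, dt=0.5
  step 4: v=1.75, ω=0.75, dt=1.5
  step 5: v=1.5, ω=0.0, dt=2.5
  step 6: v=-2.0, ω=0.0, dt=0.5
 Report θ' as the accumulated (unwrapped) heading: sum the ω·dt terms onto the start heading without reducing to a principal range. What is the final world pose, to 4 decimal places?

(-10.2890, 1.9021, 2.4646)

step 1: θ'=0.4646 (R=-3.5000) → pose (-8.0431, -2.8459, 0.4646)
step 2: θ'=0.8396 (R=2.0000) → pose (-7.4505, -2.3934, 0.8396)
step 3: θ'=1.3396 (R=0.5000) → pose (-7.3360, -2.1741, 1.3396)
step 4: θ'=2.4646 (R=2.3333) → pose (-8.1455, 0.1793, 2.4646)
step 5: θ'=2.4646 (straight) → pose (-11.0685, 2.5285, 2.4646)
step 6: θ'=2.4646 (straight) → pose (-10.2890, 1.9021, 2.4646)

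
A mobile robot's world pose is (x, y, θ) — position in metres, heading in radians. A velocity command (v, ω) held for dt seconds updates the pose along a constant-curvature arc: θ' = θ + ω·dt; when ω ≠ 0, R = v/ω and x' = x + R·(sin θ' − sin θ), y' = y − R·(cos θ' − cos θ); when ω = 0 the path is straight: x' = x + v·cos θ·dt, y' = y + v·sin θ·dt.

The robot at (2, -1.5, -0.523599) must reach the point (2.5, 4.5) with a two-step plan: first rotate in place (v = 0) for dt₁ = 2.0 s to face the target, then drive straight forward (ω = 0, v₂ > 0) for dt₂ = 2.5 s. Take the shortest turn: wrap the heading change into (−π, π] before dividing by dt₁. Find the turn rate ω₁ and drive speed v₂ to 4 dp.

heading to target = atan2(4.5−-1.5, 2.5−2) = 1.4877
Δθ = wrap(1.4877 − -0.5236) = 2.0113; ω₁ = Δθ/dt₁ = 1.0056
distance = √((2.5−2)² + (4.5−-1.5)²) = 6.0208; v₂ = distance/dt₂ = 2.4083

ω₁ = 1.0056, v₂ = 2.4083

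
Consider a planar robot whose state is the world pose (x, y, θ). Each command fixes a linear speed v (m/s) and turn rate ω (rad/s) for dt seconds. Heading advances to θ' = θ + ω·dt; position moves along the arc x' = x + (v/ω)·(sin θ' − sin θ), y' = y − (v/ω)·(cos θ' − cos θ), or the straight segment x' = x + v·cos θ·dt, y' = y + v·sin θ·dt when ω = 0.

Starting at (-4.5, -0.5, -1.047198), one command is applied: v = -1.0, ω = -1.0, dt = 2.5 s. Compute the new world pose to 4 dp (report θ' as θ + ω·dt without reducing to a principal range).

(-3.2394, 0.9189, -3.5472)

θ' = -1.0472 + -1.0·2.5 = -3.5472
R = v/ω = -1.0/-1.0 = 1.0000
x' = -4.5 + 1.0000·(sin -3.5472 − sin -1.0472) = -3.2394
y' = -0.5 − 1.0000·(cos -3.5472 − cos -1.0472) = 0.9189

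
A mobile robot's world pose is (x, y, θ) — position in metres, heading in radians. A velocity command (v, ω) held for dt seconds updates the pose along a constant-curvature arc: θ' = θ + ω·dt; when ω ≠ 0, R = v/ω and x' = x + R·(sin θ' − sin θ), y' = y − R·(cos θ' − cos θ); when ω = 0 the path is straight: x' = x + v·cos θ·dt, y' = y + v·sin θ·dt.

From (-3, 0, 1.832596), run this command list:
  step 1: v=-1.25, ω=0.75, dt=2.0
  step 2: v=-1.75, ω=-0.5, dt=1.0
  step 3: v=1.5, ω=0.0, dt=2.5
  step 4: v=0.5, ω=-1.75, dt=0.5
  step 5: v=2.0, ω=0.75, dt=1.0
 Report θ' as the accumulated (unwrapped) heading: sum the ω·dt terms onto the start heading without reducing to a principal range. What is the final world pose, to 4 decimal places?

(-4.4433, 1.4112, 2.7076)

step 1: θ'=3.3326 (R=-1.6667) → pose (-1.0737, -1.2050, 3.3326)
step 2: θ'=2.8326 (R=3.5000) → pose (0.6551, -1.3071, 2.8326)
step 3: θ'=2.8326 (straight) → pose (-2.9173, -0.1667, 2.8326)
step 4: θ'=1.9576 (R=-0.2857) → pose (-3.0950, -0.0023, 1.9576)
step 5: θ'=2.7076 (R=2.6667) → pose (-4.4433, 1.4112, 2.7076)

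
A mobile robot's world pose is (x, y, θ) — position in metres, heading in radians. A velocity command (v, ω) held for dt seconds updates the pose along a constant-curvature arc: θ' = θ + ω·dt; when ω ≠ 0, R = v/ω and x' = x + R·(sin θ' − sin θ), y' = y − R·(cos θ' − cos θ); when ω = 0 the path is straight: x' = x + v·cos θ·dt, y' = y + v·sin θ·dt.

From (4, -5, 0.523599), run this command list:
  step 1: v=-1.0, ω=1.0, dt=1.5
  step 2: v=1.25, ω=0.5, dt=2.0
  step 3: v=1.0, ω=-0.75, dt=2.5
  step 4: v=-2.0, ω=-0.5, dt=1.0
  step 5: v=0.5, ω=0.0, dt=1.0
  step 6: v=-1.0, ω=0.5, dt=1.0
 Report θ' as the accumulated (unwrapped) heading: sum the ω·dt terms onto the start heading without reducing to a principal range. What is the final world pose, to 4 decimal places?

step 1: θ'=2.0236 (R=-1.0000) → pose (3.6008, -6.3035, 2.0236)
step 2: θ'=3.0236 (R=2.5000) → pose (1.6470, -4.9146, 3.0236)
step 3: θ'=1.1486 (R=-1.3333) → pose (0.5877, -3.0442, 1.1486)
step 4: θ'=0.6486 (R=4.0000) → pose (-0.6448, -4.5929, 0.6486)
step 5: θ'=0.6486 (straight) → pose (-0.2463, -4.2908, 0.6486)
step 6: θ'=1.1486 (R=-2.0000) → pose (-0.8625, -5.0652, 1.1486)

(-0.8625, -5.0652, 1.1486)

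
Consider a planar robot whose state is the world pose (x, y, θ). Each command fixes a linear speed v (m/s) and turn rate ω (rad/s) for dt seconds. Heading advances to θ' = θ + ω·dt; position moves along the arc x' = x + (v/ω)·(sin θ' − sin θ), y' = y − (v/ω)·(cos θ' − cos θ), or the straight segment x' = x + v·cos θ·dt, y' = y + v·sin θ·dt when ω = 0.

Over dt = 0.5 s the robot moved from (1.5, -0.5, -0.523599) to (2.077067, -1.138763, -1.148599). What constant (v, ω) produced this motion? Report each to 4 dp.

Δθ = -1.148599 − -0.523599 = -0.625000
ω = Δθ/dt = -0.625000/0.5 = -1.2500
R = −Δy/(cos θ' − cos θ) = -1.4000
v = R·ω = -1.4000·-1.2500 = 1.7500

v = 1.7500, ω = -1.2500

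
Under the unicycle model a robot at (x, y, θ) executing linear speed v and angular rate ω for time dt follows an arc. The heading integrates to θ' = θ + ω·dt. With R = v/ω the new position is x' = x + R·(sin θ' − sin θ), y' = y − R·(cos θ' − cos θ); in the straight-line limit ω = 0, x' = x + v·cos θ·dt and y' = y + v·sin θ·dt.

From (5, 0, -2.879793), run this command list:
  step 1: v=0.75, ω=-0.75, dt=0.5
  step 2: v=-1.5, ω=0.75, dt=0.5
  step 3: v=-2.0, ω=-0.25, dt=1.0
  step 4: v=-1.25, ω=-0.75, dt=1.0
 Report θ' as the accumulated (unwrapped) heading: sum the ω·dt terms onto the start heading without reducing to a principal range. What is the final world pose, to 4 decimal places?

step 1: θ'=-3.2548 (R=-1.0000) → pose (4.6282, -0.0277, -3.2548)
step 2: θ'=-2.8798 (R=-2.0000) → pose (5.3718, 0.0277, -2.8798)
step 3: θ'=-3.1298 (R=8.0000) → pose (7.3479, 0.2997, -3.1298)
step 4: θ'=-3.8798 (R=1.6667) → pose (8.4892, -0.1340, -3.8798)

(8.4892, -0.1340, -3.8798)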